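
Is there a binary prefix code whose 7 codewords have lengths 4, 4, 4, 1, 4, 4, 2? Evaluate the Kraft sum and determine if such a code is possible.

1.0625; no

With common denominator 2^4 = 16: Σ 2^(−ℓᵢ) = 1/16 + 1/16 + 1/16 + 8/16 + 1/16 + 1/16 + 4/16 = 17/16 = 1.0625.
Kraft's inequality requires Σ ≤ 1; here Σ = 1.0625 > 1, so no such prefix code exists.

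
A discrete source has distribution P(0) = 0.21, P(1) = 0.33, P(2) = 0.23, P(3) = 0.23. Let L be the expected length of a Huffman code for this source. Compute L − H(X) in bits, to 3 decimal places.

0.024 bits

Entropy H = −Σ p log₂ p ≈ 1.9760 bits.
Huffman merges: 21/100+23/100→11/25; 23/100+33/100→14/25; 11/25+14/25→1. L = 2 ≈ 2.0000.
L − H = 2.0000 − 1.9760 = 0.024 bits.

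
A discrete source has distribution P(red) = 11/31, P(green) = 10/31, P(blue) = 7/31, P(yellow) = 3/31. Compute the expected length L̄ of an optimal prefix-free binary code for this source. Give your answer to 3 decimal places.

1.968 bits/symbol

Repeatedly combine the two least-probable nodes; the expected code length is the sum of the merged weights.
merge 3/31 + 7/31 → 10/31
merge 10/31 + 10/31 → 20/31
merge 11/31 + 20/31 → 1
L = 10/31 + 20/31 + 1 = 61/31 ≈ 1.968 bits/symbol.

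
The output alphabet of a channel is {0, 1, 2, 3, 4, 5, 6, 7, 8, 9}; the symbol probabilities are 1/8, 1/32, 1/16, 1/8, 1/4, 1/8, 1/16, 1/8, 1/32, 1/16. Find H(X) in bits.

3.0625 bits

Each probability is a power of 1/2, so log₂(1/p) is an integer.
H = Σ p·log₂(1/p) = 1/8·3 + 1/32·5 + 1/16·4 + 1/8·3 + 1/4·2 + 1/8·3 + 1/16·4 + 1/8·3 + 1/32·5 + 1/16·4 = 3.0625 bits.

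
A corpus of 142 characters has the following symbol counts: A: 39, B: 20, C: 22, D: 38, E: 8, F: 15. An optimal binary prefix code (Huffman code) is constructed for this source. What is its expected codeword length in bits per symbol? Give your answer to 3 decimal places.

Probabilities are the counts divided by 142.
Repeatedly combine the two least-probable nodes; the expected code length is the sum of the merged weights.
merge 4/71 + 15/142 → 23/142
merge 10/71 + 11/71 → 21/71
merge 23/142 + 19/71 → 61/142
merge 39/142 + 21/71 → 81/142
merge 61/142 + 81/142 → 1
L = 23/142 + 21/71 + 61/142 + 81/142 + 1 = 349/142 ≈ 2.458 bits/symbol.

2.458 bits/symbol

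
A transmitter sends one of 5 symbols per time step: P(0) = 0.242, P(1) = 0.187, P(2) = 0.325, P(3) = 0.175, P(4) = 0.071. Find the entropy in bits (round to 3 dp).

H = −Σ pᵢ log₂ pᵢ.
−0.242·log₂(0.242) = 0.4954
−0.187·log₂(0.187) = 0.4523
−0.325·log₂(0.325) = 0.5270
−0.175·log₂(0.175) = 0.4401
−0.071·log₂(0.071) = 0.2709
Sum ≈ 2.1857 → 2.186 bits.

2.186 bits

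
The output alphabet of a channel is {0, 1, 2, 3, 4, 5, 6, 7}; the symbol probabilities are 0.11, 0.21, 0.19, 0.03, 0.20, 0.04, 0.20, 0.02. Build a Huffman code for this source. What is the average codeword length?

2.73 bits/symbol

Repeatedly combine the two least-probable nodes; the expected code length is the sum of the merged weights.
merge 1/50 + 3/100 → 1/20
merge 1/25 + 1/20 → 9/100
merge 9/100 + 11/100 → 1/5
merge 19/100 + 1/5 → 39/100
merge 1/5 + 1/5 → 2/5
merge 21/100 + 39/100 → 3/5
merge 2/5 + 3/5 → 1
L = 1/20 + 9/100 + 1/5 + 39/100 + 2/5 + 3/5 + 1 = 273/100 = 2.73 bits/symbol.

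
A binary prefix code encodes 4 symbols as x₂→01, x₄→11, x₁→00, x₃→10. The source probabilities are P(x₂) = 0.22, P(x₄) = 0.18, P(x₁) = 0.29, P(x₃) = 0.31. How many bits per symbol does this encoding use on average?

L̄ = Σ pᵢ·ℓᵢ = 0.22·2 + 0.18·2 + 0.29·2 + 0.31·2 = 2 bits/symbol.

2 bits/symbol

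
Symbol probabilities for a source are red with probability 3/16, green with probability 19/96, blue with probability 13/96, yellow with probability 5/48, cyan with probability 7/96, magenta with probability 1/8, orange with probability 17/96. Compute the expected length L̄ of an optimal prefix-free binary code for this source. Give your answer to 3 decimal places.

Repeatedly combine the two least-probable nodes; the expected code length is the sum of the merged weights.
merge 7/96 + 5/48 → 17/96
merge 1/8 + 13/96 → 25/96
merge 17/96 + 17/96 → 17/48
merge 3/16 + 19/96 → 37/96
merge 25/96 + 17/48 → 59/96
merge 37/96 + 59/96 → 1
L = 17/96 + 25/96 + 17/48 + 37/96 + 59/96 + 1 = 67/24 ≈ 2.792 bits/symbol.

2.792 bits/symbol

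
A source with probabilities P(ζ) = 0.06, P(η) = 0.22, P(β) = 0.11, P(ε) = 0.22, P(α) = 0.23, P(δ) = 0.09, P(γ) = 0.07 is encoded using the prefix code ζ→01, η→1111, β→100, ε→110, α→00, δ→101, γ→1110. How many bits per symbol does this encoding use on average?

L̄ = Σ pᵢ·ℓᵢ = 0.06·2 + 0.22·4 + 0.11·3 + 0.22·3 + 0.23·2 + 0.09·3 + 0.07·4 = 3 bits/symbol.

3 bits/symbol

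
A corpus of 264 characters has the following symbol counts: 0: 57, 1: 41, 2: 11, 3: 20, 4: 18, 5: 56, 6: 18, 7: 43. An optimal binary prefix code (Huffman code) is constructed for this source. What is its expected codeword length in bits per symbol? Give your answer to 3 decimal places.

Probabilities are the counts divided by 264.
Repeatedly combine the two least-probable nodes; the expected code length is the sum of the merged weights.
merge 1/24 + 3/44 → 29/264
merge 3/44 + 5/66 → 19/132
merge 29/264 + 19/132 → 67/264
merge 41/264 + 43/264 → 7/22
merge 7/33 + 19/88 → 113/264
merge 67/264 + 7/22 → 151/264
merge 113/264 + 151/264 → 1
L = 29/264 + 19/132 + 67/264 + 7/22 + 113/264 + 151/264 + 1 = 373/132 ≈ 2.826 bits/symbol.

2.826 bits/symbol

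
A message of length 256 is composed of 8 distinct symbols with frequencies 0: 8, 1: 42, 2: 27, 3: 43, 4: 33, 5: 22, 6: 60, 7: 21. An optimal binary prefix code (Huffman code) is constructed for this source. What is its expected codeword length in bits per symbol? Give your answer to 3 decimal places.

2.879 bits/symbol

Probabilities are the counts divided by 256.
Repeatedly combine the two least-probable nodes; the expected code length is the sum of the merged weights.
merge 1/32 + 21/256 → 29/256
merge 11/128 + 27/256 → 49/256
merge 29/256 + 33/256 → 31/128
merge 21/128 + 43/256 → 85/256
merge 49/256 + 15/64 → 109/256
merge 31/128 + 85/256 → 147/256
merge 109/256 + 147/256 → 1
L = 29/256 + 49/256 + 31/128 + 85/256 + 109/256 + 147/256 + 1 = 737/256 ≈ 2.879 bits/symbol.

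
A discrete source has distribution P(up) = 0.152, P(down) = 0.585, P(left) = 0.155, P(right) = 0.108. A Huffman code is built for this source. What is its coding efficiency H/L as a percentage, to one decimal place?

Entropy H = −Σ p log₂ p ≈ 1.6293 bits.
Huffman merges: 27/250+19/125→13/50; 31/200+13/50→83/200; 83/200+117/200→1. L = 67/40 ≈ 1.6750.
Efficiency = H/L = 1.6293/1.6750 = 97.3%.

97.3%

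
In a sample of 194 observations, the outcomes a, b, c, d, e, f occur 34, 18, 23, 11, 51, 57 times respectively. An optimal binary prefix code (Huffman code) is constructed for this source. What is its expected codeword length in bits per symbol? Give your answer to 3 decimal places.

Probabilities are the counts divided by 194.
Repeatedly combine the two least-probable nodes; the expected code length is the sum of the merged weights.
merge 11/194 + 9/97 → 29/194
merge 23/194 + 29/194 → 26/97
merge 17/97 + 51/194 → 85/194
merge 26/97 + 57/194 → 109/194
merge 85/194 + 109/194 → 1
L = 29/194 + 26/97 + 85/194 + 109/194 + 1 = 469/194 ≈ 2.418 bits/symbol.

2.418 bits/symbol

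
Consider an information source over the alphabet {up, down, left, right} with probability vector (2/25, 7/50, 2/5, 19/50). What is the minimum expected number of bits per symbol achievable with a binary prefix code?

1.82 bits/symbol

Repeatedly combine the two least-probable nodes; the expected code length is the sum of the merged weights.
merge 2/25 + 7/50 → 11/50
merge 11/50 + 19/50 → 3/5
merge 2/5 + 3/5 → 1
L = 11/50 + 3/5 + 1 = 91/50 = 1.82 bits/symbol.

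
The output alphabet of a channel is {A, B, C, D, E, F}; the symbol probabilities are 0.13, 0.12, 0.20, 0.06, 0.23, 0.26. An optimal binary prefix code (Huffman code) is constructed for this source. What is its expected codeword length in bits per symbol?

Repeatedly combine the two least-probable nodes; the expected code length is the sum of the merged weights.
merge 3/50 + 3/25 → 9/50
merge 13/100 + 9/50 → 31/100
merge 1/5 + 23/100 → 43/100
merge 13/50 + 31/100 → 57/100
merge 43/100 + 57/100 → 1
L = 9/50 + 31/100 + 43/100 + 57/100 + 1 = 249/100 = 2.49 bits/symbol.

2.49 bits/symbol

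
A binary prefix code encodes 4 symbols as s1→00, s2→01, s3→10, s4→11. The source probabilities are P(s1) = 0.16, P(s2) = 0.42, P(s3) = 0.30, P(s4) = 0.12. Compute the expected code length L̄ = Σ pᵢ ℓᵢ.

L̄ = Σ pᵢ·ℓᵢ = 0.16·2 + 0.42·2 + 0.30·2 + 0.12·2 = 2 bits/symbol.

2 bits/symbol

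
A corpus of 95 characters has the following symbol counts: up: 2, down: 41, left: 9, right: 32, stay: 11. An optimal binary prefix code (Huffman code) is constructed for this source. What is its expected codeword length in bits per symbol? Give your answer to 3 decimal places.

1.916 bits/symbol

Probabilities are the counts divided by 95.
Repeatedly combine the two least-probable nodes; the expected code length is the sum of the merged weights.
merge 2/95 + 9/95 → 11/95
merge 11/95 + 11/95 → 22/95
merge 22/95 + 32/95 → 54/95
merge 41/95 + 54/95 → 1
L = 11/95 + 22/95 + 54/95 + 1 = 182/95 ≈ 1.916 bits/symbol.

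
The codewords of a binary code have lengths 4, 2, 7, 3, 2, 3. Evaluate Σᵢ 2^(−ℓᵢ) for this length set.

With common denominator 2^7 = 128: Σ 2^(−ℓᵢ) = 8/128 + 32/128 + 1/128 + 16/128 + 32/128 + 16/128 = 105/128 = 0.8203125.

0.8203125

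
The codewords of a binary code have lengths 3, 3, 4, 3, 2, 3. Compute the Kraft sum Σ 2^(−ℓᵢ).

With common denominator 2^4 = 16: Σ 2^(−ℓᵢ) = 2/16 + 2/16 + 1/16 + 2/16 + 4/16 + 2/16 = 13/16 = 0.8125.

0.8125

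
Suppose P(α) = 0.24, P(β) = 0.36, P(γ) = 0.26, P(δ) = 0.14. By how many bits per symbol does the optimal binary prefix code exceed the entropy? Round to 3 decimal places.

Entropy H = −Σ p log₂ p ≈ 1.9271 bits.
Huffman merges: 7/50+6/25→19/50; 13/50+9/25→31/50; 19/50+31/50→1. L = 2 ≈ 2.0000.
L − H = 2.0000 − 1.9271 = 0.073 bits.

0.073 bits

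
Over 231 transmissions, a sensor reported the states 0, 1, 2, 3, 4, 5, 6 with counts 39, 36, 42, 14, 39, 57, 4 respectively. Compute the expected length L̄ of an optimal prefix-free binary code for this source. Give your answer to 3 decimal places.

2.649 bits/symbol

Probabilities are the counts divided by 231.
Repeatedly combine the two least-probable nodes; the expected code length is the sum of the merged weights.
merge 4/231 + 2/33 → 6/77
merge 6/77 + 12/77 → 18/77
merge 13/77 + 13/77 → 26/77
merge 2/11 + 18/77 → 32/77
merge 19/77 + 26/77 → 45/77
merge 32/77 + 45/77 → 1
L = 6/77 + 18/77 + 26/77 + 32/77 + 45/77 + 1 = 204/77 ≈ 2.649 bits/symbol.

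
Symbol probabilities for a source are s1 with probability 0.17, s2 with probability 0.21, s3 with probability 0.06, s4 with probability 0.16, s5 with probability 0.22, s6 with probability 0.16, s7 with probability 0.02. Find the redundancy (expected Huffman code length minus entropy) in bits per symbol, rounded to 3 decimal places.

0.060 bits

Entropy H = −Σ p log₂ p ≈ 2.5904 bits.
Huffman merges: 1/50+3/50→2/25; 2/25+4/25→6/25; 4/25+17/100→33/100; 21/100+11/50→43/100; 6/25+33/100→57/100; 43/100+57/100→1. L = 53/20 ≈ 2.6500.
L − H = 2.6500 − 2.5904 = 0.060 bits.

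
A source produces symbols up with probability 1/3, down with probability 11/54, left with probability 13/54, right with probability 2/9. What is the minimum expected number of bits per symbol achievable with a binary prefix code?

2 bits/symbol

Repeatedly combine the two least-probable nodes; the expected code length is the sum of the merged weights.
merge 11/54 + 2/9 → 23/54
merge 13/54 + 1/3 → 31/54
merge 23/54 + 31/54 → 1
L = 23/54 + 31/54 + 1 = 2 bits/symbol.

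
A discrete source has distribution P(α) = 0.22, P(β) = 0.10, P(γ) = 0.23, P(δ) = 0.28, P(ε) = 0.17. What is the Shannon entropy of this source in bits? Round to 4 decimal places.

2.2492 bits

H = −Σ pᵢ log₂ pᵢ.
−0.22·log₂(0.22) = 0.4806
−0.10·log₂(0.10) = 0.3322
−0.23·log₂(0.23) = 0.4877
−0.28·log₂(0.28) = 0.5142
−0.17·log₂(0.17) = 0.4346
Sum ≈ 2.2492 → 2.2492 bits.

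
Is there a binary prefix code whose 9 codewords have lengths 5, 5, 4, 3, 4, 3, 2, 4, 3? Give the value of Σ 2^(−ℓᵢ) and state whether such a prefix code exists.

With common denominator 2^5 = 32: Σ 2^(−ℓᵢ) = 1/32 + 1/32 + 2/32 + 4/32 + 2/32 + 4/32 + 8/32 + 2/32 + 4/32 = 28/32 = 0.875.
Kraft's inequality requires Σ ≤ 1; here Σ = 0.875 ≤ 1, so such a prefix code exists.

0.875; yes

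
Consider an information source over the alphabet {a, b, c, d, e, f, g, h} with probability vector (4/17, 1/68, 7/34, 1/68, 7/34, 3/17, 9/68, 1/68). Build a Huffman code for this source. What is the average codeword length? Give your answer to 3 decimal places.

2.603 bits/symbol

Repeatedly combine the two least-probable nodes; the expected code length is the sum of the merged weights.
merge 1/68 + 1/68 → 1/34
merge 1/68 + 1/34 → 3/68
merge 3/68 + 9/68 → 3/17
merge 3/17 + 3/17 → 6/17
merge 7/34 + 7/34 → 7/17
merge 4/17 + 6/17 → 10/17
merge 7/17 + 10/17 → 1
L = 1/34 + 3/68 + 3/17 + 6/17 + 7/17 + 10/17 + 1 = 177/68 ≈ 2.603 bits/symbol.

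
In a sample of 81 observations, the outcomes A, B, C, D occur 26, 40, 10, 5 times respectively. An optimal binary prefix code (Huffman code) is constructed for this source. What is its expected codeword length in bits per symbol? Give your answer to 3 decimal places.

Probabilities are the counts divided by 81.
Repeatedly combine the two least-probable nodes; the expected code length is the sum of the merged weights.
merge 5/81 + 10/81 → 5/27
merge 5/27 + 26/81 → 41/81
merge 40/81 + 41/81 → 1
L = 5/27 + 41/81 + 1 = 137/81 ≈ 1.691 bits/symbol.

1.691 bits/symbol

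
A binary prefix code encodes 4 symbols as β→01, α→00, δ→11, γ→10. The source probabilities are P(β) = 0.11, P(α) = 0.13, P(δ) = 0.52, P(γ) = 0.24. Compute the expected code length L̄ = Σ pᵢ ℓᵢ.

L̄ = Σ pᵢ·ℓᵢ = 0.11·2 + 0.13·2 + 0.52·2 + 0.24·2 = 2 bits/symbol.

2 bits/symbol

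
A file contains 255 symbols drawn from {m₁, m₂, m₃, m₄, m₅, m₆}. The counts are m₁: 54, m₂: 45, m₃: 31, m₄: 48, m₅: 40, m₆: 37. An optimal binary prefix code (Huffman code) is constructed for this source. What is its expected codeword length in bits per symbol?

2.6 bits/symbol

Probabilities are the counts divided by 255.
Repeatedly combine the two least-probable nodes; the expected code length is the sum of the merged weights.
merge 31/255 + 37/255 → 4/15
merge 8/51 + 3/17 → 1/3
merge 16/85 + 18/85 → 2/5
merge 4/15 + 1/3 → 3/5
merge 2/5 + 3/5 → 1
L = 4/15 + 1/3 + 2/5 + 3/5 + 1 = 13/5 = 2.6 bits/symbol.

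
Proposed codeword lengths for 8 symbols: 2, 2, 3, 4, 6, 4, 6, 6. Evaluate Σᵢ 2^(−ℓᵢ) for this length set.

0.796875

With common denominator 2^6 = 64: Σ 2^(−ℓᵢ) = 16/64 + 16/64 + 8/64 + 4/64 + 1/64 + 4/64 + 1/64 + 1/64 = 51/64 = 0.796875.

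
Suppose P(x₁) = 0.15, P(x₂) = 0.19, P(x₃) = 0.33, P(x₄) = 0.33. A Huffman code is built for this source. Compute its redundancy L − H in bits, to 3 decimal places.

0.079 bits

Entropy H = −Σ p log₂ p ≈ 1.9214 bits.
Huffman merges: 3/20+19/100→17/50; 33/100+33/100→33/50; 17/50+33/50→1. L = 2 ≈ 2.0000.
L − H = 2.0000 − 1.9214 = 0.079 bits.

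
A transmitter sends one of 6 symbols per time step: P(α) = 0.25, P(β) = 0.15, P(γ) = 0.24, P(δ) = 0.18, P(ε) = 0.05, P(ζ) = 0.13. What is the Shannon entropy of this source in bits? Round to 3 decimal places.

2.449 bits

H = −Σ pᵢ log₂ pᵢ.
−0.25·log₂(0.25) = 0.5000
−0.15·log₂(0.15) = 0.4105
−0.24·log₂(0.24) = 0.4941
−0.18·log₂(0.18) = 0.4453
−0.05·log₂(0.05) = 0.2161
−0.13·log₂(0.13) = 0.3826
Sum ≈ 2.4487 → 2.449 bits.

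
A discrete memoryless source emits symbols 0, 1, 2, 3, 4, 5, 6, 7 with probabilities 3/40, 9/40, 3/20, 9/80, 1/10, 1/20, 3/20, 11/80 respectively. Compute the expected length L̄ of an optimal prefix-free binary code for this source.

Repeatedly combine the two least-probable nodes; the expected code length is the sum of the merged weights.
merge 1/20 + 3/40 → 1/8
merge 1/10 + 9/80 → 17/80
merge 1/8 + 11/80 → 21/80
merge 3/20 + 3/20 → 3/10
merge 17/80 + 9/40 → 7/16
merge 21/80 + 3/10 → 9/16
merge 7/16 + 9/16 → 1
L = 1/8 + 17/80 + 21/80 + 3/10 + 7/16 + 9/16 + 1 = 29/10 = 2.9 bits/symbol.

2.9 bits/symbol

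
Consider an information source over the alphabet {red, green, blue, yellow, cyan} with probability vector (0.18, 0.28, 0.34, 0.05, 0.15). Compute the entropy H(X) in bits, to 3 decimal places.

H = −Σ pᵢ log₂ pᵢ.
−0.18·log₂(0.18) = 0.4453
−0.28·log₂(0.28) = 0.5142
−0.34·log₂(0.34) = 0.5292
−0.05·log₂(0.05) = 0.2161
−0.15·log₂(0.15) = 0.4105
Sum ≈ 2.1153 → 2.115 bits.

2.115 bits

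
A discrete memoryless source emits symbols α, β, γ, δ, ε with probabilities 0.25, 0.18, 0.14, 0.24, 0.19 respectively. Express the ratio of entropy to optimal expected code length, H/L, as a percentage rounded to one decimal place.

98.8%

Entropy H = −Σ p log₂ p ≈ 2.2918 bits.
Huffman merges: 7/50+9/50→8/25; 19/100+6/25→43/100; 1/4+8/25→57/100; 43/100+57/100→1. L = 58/25 ≈ 2.3200.
Efficiency = H/L = 2.2918/2.3200 = 98.8%.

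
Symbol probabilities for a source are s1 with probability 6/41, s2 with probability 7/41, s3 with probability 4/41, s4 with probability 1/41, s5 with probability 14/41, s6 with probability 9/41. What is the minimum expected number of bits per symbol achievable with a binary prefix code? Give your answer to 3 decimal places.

2.390 bits/symbol

Repeatedly combine the two least-probable nodes; the expected code length is the sum of the merged weights.
merge 1/41 + 4/41 → 5/41
merge 5/41 + 6/41 → 11/41
merge 7/41 + 9/41 → 16/41
merge 11/41 + 14/41 → 25/41
merge 16/41 + 25/41 → 1
L = 5/41 + 11/41 + 16/41 + 25/41 + 1 = 98/41 ≈ 2.390 bits/symbol.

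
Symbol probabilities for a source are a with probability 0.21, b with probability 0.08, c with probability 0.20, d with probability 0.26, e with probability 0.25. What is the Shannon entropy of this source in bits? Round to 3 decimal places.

2.234 bits

H = −Σ pᵢ log₂ pᵢ.
−0.21·log₂(0.21) = 0.4728
−0.08·log₂(0.08) = 0.2915
−0.20·log₂(0.20) = 0.4644
−0.26·log₂(0.26) = 0.5053
−0.25·log₂(0.25) = 0.5000
Sum ≈ 2.2340 → 2.234 bits.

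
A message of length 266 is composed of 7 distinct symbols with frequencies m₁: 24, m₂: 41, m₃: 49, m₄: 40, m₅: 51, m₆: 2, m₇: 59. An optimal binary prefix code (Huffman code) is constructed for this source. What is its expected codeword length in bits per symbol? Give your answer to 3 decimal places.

2.684 bits/symbol

Probabilities are the counts divided by 266.
Repeatedly combine the two least-probable nodes; the expected code length is the sum of the merged weights.
merge 1/133 + 12/133 → 13/133
merge 13/133 + 20/133 → 33/133
merge 41/266 + 7/38 → 45/133
merge 51/266 + 59/266 → 55/133
merge 33/133 + 45/133 → 78/133
merge 55/133 + 78/133 → 1
L = 13/133 + 33/133 + 45/133 + 55/133 + 78/133 + 1 = 51/19 ≈ 2.684 bits/symbol.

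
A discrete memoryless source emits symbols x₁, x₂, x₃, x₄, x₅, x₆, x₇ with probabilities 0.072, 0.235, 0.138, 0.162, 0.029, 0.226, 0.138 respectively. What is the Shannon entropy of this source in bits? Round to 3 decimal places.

H = −Σ pᵢ log₂ pᵢ.
−0.072·log₂(0.072) = 0.2733
−0.235·log₂(0.235) = 0.4910
−0.138·log₂(0.138) = 0.3943
−0.162·log₂(0.162) = 0.4254
−0.029·log₂(0.029) = 0.1481
−0.226·log₂(0.226) = 0.4849
−0.138·log₂(0.138) = 0.3943
Sum ≈ 2.6113 → 2.611 bits.

2.611 bits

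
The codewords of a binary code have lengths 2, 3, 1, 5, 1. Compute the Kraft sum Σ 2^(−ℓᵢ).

With common denominator 2^5 = 32: Σ 2^(−ℓᵢ) = 8/32 + 4/32 + 16/32 + 1/32 + 16/32 = 45/32 = 1.40625.

1.40625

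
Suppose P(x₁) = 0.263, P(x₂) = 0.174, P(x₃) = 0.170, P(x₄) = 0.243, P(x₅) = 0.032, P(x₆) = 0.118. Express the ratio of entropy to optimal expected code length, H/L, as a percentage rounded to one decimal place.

97.1%

Entropy H = −Σ p log₂ p ≈ 2.3990 bits.
Huffman merges: 4/125+59/500→3/20; 3/20+17/100→8/25; 87/500+243/1000→417/1000; 263/1000+8/25→583/1000; 417/1000+583/1000→1. L = 247/100 ≈ 2.4700.
Efficiency = H/L = 2.3990/2.4700 = 97.1%.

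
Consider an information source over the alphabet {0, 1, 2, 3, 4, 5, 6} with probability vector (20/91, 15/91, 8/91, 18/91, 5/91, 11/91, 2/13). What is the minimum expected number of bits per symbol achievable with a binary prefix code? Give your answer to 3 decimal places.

2.725 bits/symbol

Repeatedly combine the two least-probable nodes; the expected code length is the sum of the merged weights.
merge 5/91 + 8/91 → 1/7
merge 11/91 + 1/7 → 24/91
merge 2/13 + 15/91 → 29/91
merge 18/91 + 20/91 → 38/91
merge 24/91 + 29/91 → 53/91
merge 38/91 + 53/91 → 1
L = 1/7 + 24/91 + 29/91 + 38/91 + 53/91 + 1 = 248/91 ≈ 2.725 bits/symbol.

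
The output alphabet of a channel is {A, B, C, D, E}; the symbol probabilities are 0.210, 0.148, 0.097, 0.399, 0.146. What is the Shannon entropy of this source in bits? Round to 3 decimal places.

2.141 bits

H = −Σ pᵢ log₂ pᵢ.
−0.210·log₂(0.210) = 0.4728
−0.148·log₂(0.148) = 0.4079
−0.097·log₂(0.097) = 0.3265
−0.399·log₂(0.399) = 0.5289
−0.146·log₂(0.146) = 0.4053
Sum ≈ 2.1414 → 2.141 bits.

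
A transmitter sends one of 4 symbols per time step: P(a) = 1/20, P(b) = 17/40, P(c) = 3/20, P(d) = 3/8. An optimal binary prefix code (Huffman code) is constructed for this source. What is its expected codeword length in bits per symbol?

1.775 bits/symbol

Repeatedly combine the two least-probable nodes; the expected code length is the sum of the merged weights.
merge 1/20 + 3/20 → 1/5
merge 1/5 + 3/8 → 23/40
merge 17/40 + 23/40 → 1
L = 1/5 + 23/40 + 1 = 71/40 = 1.775 bits/symbol.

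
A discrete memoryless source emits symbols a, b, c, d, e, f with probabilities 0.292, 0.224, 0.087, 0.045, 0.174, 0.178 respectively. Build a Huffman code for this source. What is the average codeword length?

2.438 bits/symbol

Repeatedly combine the two least-probable nodes; the expected code length is the sum of the merged weights.
merge 9/200 + 87/1000 → 33/250
merge 33/250 + 87/500 → 153/500
merge 89/500 + 28/125 → 201/500
merge 73/250 + 153/500 → 299/500
merge 201/500 + 299/500 → 1
L = 33/250 + 153/500 + 201/500 + 299/500 + 1 = 1219/500 = 2.438 bits/symbol.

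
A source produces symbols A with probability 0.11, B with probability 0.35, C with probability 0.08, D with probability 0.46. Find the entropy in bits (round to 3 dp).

H = −Σ pᵢ log₂ pᵢ.
−0.11·log₂(0.11) = 0.3503
−0.35·log₂(0.35) = 0.5301
−0.08·log₂(0.08) = 0.2915
−0.46·log₂(0.46) = 0.5153
Sum ≈ 1.6872 → 1.687 bits.

1.687 bits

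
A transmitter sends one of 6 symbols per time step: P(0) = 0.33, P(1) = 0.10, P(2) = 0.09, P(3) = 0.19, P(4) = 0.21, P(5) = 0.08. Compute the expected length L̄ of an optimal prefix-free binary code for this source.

Repeatedly combine the two least-probable nodes; the expected code length is the sum of the merged weights.
merge 2/25 + 9/100 → 17/100
merge 1/10 + 17/100 → 27/100
merge 19/100 + 21/100 → 2/5
merge 27/100 + 33/100 → 3/5
merge 2/5 + 3/5 → 1
L = 17/100 + 27/100 + 2/5 + 3/5 + 1 = 61/25 = 2.44 bits/symbol.

2.44 bits/symbol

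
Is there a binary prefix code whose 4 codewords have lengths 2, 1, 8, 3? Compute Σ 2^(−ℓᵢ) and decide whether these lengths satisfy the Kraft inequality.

0.87890625; yes

With common denominator 2^8 = 256: Σ 2^(−ℓᵢ) = 64/256 + 128/256 + 1/256 + 32/256 = 225/256 = 0.87890625.
Kraft's inequality requires Σ ≤ 1; here Σ = 0.87890625 ≤ 1, so such a prefix code exists.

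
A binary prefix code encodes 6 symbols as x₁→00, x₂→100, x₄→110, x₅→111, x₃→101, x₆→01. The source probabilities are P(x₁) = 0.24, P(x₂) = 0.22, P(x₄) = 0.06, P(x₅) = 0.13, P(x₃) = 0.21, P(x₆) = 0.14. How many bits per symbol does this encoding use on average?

2.62 bits/symbol

L̄ = Σ pᵢ·ℓᵢ = 0.24·2 + 0.22·3 + 0.06·3 + 0.13·3 + 0.21·3 + 0.14·2 = 2.62 bits/symbol.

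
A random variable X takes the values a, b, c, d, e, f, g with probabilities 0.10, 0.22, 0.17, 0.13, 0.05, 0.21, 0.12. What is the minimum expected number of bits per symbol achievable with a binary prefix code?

Repeatedly combine the two least-probable nodes; the expected code length is the sum of the merged weights.
merge 1/20 + 1/10 → 3/20
merge 3/25 + 13/100 → 1/4
merge 3/20 + 17/100 → 8/25
merge 21/100 + 11/50 → 43/100
merge 1/4 + 8/25 → 57/100
merge 43/100 + 57/100 → 1
L = 3/20 + 1/4 + 8/25 + 43/100 + 57/100 + 1 = 68/25 = 2.72 bits/symbol.

2.72 bits/symbol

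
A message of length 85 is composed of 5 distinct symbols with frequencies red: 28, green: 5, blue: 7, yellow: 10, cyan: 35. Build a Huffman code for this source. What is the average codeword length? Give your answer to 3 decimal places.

1.988 bits/symbol

Probabilities are the counts divided by 85.
Repeatedly combine the two least-probable nodes; the expected code length is the sum of the merged weights.
merge 1/17 + 7/85 → 12/85
merge 2/17 + 12/85 → 22/85
merge 22/85 + 28/85 → 10/17
merge 7/17 + 10/17 → 1
L = 12/85 + 22/85 + 10/17 + 1 = 169/85 ≈ 1.988 bits/symbol.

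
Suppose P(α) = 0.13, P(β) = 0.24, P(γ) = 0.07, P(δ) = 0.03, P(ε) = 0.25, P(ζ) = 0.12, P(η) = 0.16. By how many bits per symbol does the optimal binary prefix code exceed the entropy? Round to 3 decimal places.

0.023 bits

Entropy H = −Σ p log₂ p ≈ 2.5872 bits.
Huffman merges: 3/100+7/100→1/10; 1/10+3/25→11/50; 13/100+4/25→29/100; 11/50+6/25→23/50; 1/4+29/100→27/50; 23/50+27/50→1. L = 261/100 ≈ 2.6100.
L − H = 2.6100 − 2.5872 = 0.023 bits.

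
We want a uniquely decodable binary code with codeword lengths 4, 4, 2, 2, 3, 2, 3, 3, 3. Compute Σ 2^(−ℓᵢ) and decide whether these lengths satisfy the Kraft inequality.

1.375; no

With common denominator 2^4 = 16: Σ 2^(−ℓᵢ) = 1/16 + 1/16 + 4/16 + 4/16 + 2/16 + 4/16 + 2/16 + 2/16 + 2/16 = 22/16 = 1.375.
Kraft's inequality requires Σ ≤ 1; here Σ = 1.375 > 1, so no such prefix code exists.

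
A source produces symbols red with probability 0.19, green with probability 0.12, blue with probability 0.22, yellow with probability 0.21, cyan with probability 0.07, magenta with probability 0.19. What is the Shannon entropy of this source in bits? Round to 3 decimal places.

H = −Σ pᵢ log₂ pᵢ.
−0.19·log₂(0.19) = 0.4552
−0.12·log₂(0.12) = 0.3671
−0.22·log₂(0.22) = 0.4806
−0.21·log₂(0.21) = 0.4728
−0.07·log₂(0.07) = 0.2686
−0.19·log₂(0.19) = 0.4552
Sum ≈ 2.4995 → 2.499 bits.

2.499 bits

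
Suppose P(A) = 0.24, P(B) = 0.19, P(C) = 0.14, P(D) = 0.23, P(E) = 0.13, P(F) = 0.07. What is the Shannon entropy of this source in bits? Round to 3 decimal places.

H = −Σ pᵢ log₂ pᵢ.
−0.24·log₂(0.24) = 0.4941
−0.19·log₂(0.19) = 0.4552
−0.14·log₂(0.14) = 0.3971
−0.23·log₂(0.23) = 0.4877
−0.13·log₂(0.13) = 0.3826
−0.07·log₂(0.07) = 0.2686
Sum ≈ 2.4853 → 2.485 bits.

2.485 bits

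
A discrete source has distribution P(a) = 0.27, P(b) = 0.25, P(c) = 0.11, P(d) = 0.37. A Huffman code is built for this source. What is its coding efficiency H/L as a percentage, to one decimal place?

Entropy H = −Σ p log₂ p ≈ 1.8910 bits.
Huffman merges: 11/100+1/4→9/25; 27/100+9/25→63/100; 37/100+63/100→1. L = 199/100 ≈ 1.9900.
Efficiency = H/L = 1.8910/1.9900 = 95.0%.

95.0%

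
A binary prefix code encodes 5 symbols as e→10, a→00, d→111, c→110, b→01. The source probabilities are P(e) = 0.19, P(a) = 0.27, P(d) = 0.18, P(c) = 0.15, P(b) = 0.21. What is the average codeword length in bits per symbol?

2.33 bits/symbol

L̄ = Σ pᵢ·ℓᵢ = 0.19·2 + 0.27·2 + 0.18·3 + 0.15·3 + 0.21·2 = 2.33 bits/symbol.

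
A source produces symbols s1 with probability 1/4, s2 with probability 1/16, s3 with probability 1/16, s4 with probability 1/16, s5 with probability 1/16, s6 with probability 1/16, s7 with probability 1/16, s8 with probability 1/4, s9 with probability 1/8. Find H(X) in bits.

Each probability is a power of 1/2, so log₂(1/p) is an integer.
H = Σ p·log₂(1/p) = 1/4·2 + 1/16·4 + 1/16·4 + 1/16·4 + 1/16·4 + 1/16·4 + 1/16·4 + 1/4·2 + 1/8·3 = 2.875 bits.

2.875 bits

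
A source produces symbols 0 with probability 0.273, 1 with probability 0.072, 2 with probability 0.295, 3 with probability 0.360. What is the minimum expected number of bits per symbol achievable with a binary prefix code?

1.985 bits/symbol

Repeatedly combine the two least-probable nodes; the expected code length is the sum of the merged weights.
merge 9/125 + 273/1000 → 69/200
merge 59/200 + 69/200 → 16/25
merge 9/25 + 16/25 → 1
L = 69/200 + 16/25 + 1 = 397/200 = 1.985 bits/symbol.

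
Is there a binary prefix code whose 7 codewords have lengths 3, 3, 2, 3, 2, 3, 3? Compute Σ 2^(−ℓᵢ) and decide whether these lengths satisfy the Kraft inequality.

With common denominator 2^3 = 8: Σ 2^(−ℓᵢ) = 1/8 + 1/8 + 2/8 + 1/8 + 2/8 + 1/8 + 1/8 = 9/8 = 1.125.
Kraft's inequality requires Σ ≤ 1; here Σ = 1.125 > 1, so no such prefix code exists.

1.125; no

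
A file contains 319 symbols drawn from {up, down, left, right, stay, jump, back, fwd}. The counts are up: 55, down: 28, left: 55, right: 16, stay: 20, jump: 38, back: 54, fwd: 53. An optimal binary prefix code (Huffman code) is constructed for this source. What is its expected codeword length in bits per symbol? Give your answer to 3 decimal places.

Probabilities are the counts divided by 319.
Repeatedly combine the two least-probable nodes; the expected code length is the sum of the merged weights.
merge 16/319 + 20/319 → 36/319
merge 28/319 + 36/319 → 64/319
merge 38/319 + 53/319 → 91/319
merge 54/319 + 5/29 → 109/319
merge 5/29 + 64/319 → 119/319
merge 91/319 + 109/319 → 200/319
merge 119/319 + 200/319 → 1
L = 36/319 + 64/319 + 91/319 + 109/319 + 119/319 + 200/319 + 1 = 938/319 ≈ 2.940 bits/symbol.

2.940 bits/symbol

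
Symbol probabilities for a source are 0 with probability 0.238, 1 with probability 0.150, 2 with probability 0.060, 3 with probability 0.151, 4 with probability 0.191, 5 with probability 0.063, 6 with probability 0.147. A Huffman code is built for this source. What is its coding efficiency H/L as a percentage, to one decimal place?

Entropy H = −Σ p log₂ p ≈ 2.6729 bits.
Huffman merges: 3/50+63/1000→123/1000; 123/1000+147/1000→27/100; 3/20+151/1000→301/1000; 191/1000+119/500→429/1000; 27/100+301/1000→571/1000; 429/1000+571/1000→1. L = 1347/500 ≈ 2.6940.
Efficiency = H/L = 2.6729/2.6940 = 99.2%.

99.2%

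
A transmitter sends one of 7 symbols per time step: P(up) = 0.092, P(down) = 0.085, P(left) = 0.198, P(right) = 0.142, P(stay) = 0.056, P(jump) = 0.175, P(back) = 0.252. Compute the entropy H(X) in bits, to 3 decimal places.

H = −Σ pᵢ log₂ pᵢ.
−0.092·log₂(0.092) = 0.3167
−0.085·log₂(0.085) = 0.3023
−0.198·log₂(0.198) = 0.4626
−0.142·log₂(0.142) = 0.3999
−0.056·log₂(0.056) = 0.2329
−0.175·log₂(0.175) = 0.4401
−0.252·log₂(0.252) = 0.5011
Sum ≈ 2.6555 → 2.655 bits.

2.655 bits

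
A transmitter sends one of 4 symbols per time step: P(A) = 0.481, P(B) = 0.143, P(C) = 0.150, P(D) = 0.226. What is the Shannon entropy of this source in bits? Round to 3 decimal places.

1.805 bits

H = −Σ pᵢ log₂ pᵢ.
−0.481·log₂(0.481) = 0.5079
−0.143·log₂(0.143) = 0.4012
−0.150·log₂(0.150) = 0.4105
−0.226·log₂(0.226) = 0.4849
Sum ≈ 1.8046 → 1.805 bits.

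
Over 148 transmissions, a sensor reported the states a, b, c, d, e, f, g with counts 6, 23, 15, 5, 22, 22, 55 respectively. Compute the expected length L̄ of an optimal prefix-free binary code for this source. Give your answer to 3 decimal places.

2.507 bits/symbol

Probabilities are the counts divided by 148.
Repeatedly combine the two least-probable nodes; the expected code length is the sum of the merged weights.
merge 5/148 + 3/74 → 11/148
merge 11/148 + 15/148 → 13/74
merge 11/74 + 11/74 → 11/37
merge 23/148 + 13/74 → 49/148
merge 11/37 + 49/148 → 93/148
merge 55/148 + 93/148 → 1
L = 11/148 + 13/74 + 11/37 + 49/148 + 93/148 + 1 = 371/148 ≈ 2.507 bits/symbol.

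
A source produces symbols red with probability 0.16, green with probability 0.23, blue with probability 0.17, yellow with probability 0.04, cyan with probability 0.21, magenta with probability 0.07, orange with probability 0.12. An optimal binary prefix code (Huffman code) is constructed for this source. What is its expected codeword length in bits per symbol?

Repeatedly combine the two least-probable nodes; the expected code length is the sum of the merged weights.
merge 1/25 + 7/100 → 11/100
merge 11/100 + 3/25 → 23/100
merge 4/25 + 17/100 → 33/100
merge 21/100 + 23/100 → 11/25
merge 23/100 + 33/100 → 14/25
merge 11/25 + 14/25 → 1
L = 11/100 + 23/100 + 33/100 + 11/25 + 14/25 + 1 = 267/100 = 2.67 bits/symbol.

2.67 bits/symbol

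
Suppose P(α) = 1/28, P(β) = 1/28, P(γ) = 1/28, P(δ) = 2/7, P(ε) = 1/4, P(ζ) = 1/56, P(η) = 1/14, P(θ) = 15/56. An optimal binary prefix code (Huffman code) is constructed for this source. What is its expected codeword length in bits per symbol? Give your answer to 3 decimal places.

Repeatedly combine the two least-probable nodes; the expected code length is the sum of the merged weights.
merge 1/56 + 1/28 → 3/56
merge 1/28 + 1/28 → 1/14
merge 3/56 + 1/14 → 1/8
merge 1/14 + 1/8 → 11/56
merge 11/56 + 1/4 → 25/56
merge 15/56 + 2/7 → 31/56
merge 25/56 + 31/56 → 1
L = 3/56 + 1/14 + 1/8 + 11/56 + 25/56 + 31/56 + 1 = 137/56 ≈ 2.446 bits/symbol.

2.446 bits/symbol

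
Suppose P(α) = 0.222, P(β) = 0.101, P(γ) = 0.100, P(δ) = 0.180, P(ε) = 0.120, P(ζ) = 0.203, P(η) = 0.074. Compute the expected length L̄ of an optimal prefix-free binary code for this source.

2.749 bits/symbol

Repeatedly combine the two least-probable nodes; the expected code length is the sum of the merged weights.
merge 37/500 + 1/10 → 87/500
merge 101/1000 + 3/25 → 221/1000
merge 87/500 + 9/50 → 177/500
merge 203/1000 + 221/1000 → 53/125
merge 111/500 + 177/500 → 72/125
merge 53/125 + 72/125 → 1
L = 87/500 + 221/1000 + 177/500 + 53/125 + 72/125 + 1 = 2749/1000 = 2.749 bits/symbol.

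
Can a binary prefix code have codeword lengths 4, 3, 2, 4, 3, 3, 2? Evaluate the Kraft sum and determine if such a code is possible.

1; yes

With common denominator 2^4 = 16: Σ 2^(−ℓᵢ) = 1/16 + 2/16 + 4/16 + 1/16 + 2/16 + 2/16 + 4/16 = 16/16 = 1.
Kraft's inequality requires Σ ≤ 1; here Σ = 1 ≤ 1, so such a prefix code exists.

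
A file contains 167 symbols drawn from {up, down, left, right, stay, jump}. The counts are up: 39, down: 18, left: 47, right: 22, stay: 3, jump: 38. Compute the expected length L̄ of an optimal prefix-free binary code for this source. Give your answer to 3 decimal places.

Probabilities are the counts divided by 167.
Repeatedly combine the two least-probable nodes; the expected code length is the sum of the merged weights.
merge 3/167 + 18/167 → 21/167
merge 21/167 + 22/167 → 43/167
merge 38/167 + 39/167 → 77/167
merge 43/167 + 47/167 → 90/167
merge 77/167 + 90/167 → 1
L = 21/167 + 43/167 + 77/167 + 90/167 + 1 = 398/167 ≈ 2.383 bits/symbol.

2.383 bits/symbol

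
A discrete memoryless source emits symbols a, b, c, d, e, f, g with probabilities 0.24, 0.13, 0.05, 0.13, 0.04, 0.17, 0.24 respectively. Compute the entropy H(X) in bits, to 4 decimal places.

H = −Σ pᵢ log₂ pᵢ.
−0.24·log₂(0.24) = 0.4941
−0.13·log₂(0.13) = 0.3826
−0.05·log₂(0.05) = 0.2161
−0.13·log₂(0.13) = 0.3826
−0.04·log₂(0.04) = 0.1858
−0.17·log₂(0.17) = 0.4346
−0.24·log₂(0.24) = 0.4941
Sum ≈ 2.5900 → 2.5900 bits.

2.5900 bits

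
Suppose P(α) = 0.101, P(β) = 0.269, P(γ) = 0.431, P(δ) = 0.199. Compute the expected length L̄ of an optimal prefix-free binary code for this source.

Repeatedly combine the two least-probable nodes; the expected code length is the sum of the merged weights.
merge 101/1000 + 199/1000 → 3/10
merge 269/1000 + 3/10 → 569/1000
merge 431/1000 + 569/1000 → 1
L = 3/10 + 569/1000 + 1 = 1869/1000 = 1.869 bits/symbol.

1.869 bits/symbol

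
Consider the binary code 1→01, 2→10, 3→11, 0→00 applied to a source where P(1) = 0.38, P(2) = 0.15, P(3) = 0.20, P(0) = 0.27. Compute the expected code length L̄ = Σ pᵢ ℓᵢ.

2 bits/symbol

L̄ = Σ pᵢ·ℓᵢ = 0.38·2 + 0.15·2 + 0.20·2 + 0.27·2 = 2 bits/symbol.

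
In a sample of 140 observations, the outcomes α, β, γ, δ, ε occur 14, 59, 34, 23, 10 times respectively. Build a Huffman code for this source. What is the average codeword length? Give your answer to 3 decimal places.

2.086 bits/symbol

Probabilities are the counts divided by 140.
Repeatedly combine the two least-probable nodes; the expected code length is the sum of the merged weights.
merge 1/14 + 1/10 → 6/35
merge 23/140 + 6/35 → 47/140
merge 17/70 + 47/140 → 81/140
merge 59/140 + 81/140 → 1
L = 6/35 + 47/140 + 81/140 + 1 = 73/35 ≈ 2.086 bits/symbol.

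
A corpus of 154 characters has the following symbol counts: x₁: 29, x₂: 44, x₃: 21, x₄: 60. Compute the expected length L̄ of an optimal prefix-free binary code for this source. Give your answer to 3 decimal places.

Probabilities are the counts divided by 154.
Repeatedly combine the two least-probable nodes; the expected code length is the sum of the merged weights.
merge 3/22 + 29/154 → 25/77
merge 2/7 + 25/77 → 47/77
merge 30/77 + 47/77 → 1
L = 25/77 + 47/77 + 1 = 149/77 ≈ 1.935 bits/symbol.

1.935 bits/symbol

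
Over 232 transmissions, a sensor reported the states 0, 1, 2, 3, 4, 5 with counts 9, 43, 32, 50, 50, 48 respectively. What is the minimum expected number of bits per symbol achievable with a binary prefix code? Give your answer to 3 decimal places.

Probabilities are the counts divided by 232.
Repeatedly combine the two least-probable nodes; the expected code length is the sum of the merged weights.
merge 9/232 + 4/29 → 41/232
merge 41/232 + 43/232 → 21/58
merge 6/29 + 25/116 → 49/116
merge 25/116 + 21/58 → 67/116
merge 49/116 + 67/116 → 1
L = 41/232 + 21/58 + 49/116 + 67/116 + 1 = 589/232 ≈ 2.539 bits/symbol.

2.539 bits/symbol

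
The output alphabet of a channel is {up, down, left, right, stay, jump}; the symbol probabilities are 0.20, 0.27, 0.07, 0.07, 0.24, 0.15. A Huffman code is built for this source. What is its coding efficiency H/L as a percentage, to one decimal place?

99.4%

Entropy H = −Σ p log₂ p ≈ 2.4162 bits.
Huffman merges: 7/100+7/100→7/50; 7/50+3/20→29/100; 1/5+6/25→11/25; 27/100+29/100→14/25; 11/25+14/25→1. L = 243/100 ≈ 2.4300.
Efficiency = H/L = 2.4162/2.4300 = 99.4%.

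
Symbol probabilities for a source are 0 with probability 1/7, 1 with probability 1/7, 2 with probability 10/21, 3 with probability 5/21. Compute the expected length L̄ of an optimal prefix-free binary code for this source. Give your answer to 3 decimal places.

Repeatedly combine the two least-probable nodes; the expected code length is the sum of the merged weights.
merge 1/7 + 1/7 → 2/7
merge 5/21 + 2/7 → 11/21
merge 10/21 + 11/21 → 1
L = 2/7 + 11/21 + 1 = 38/21 ≈ 1.810 bits/symbol.

1.810 bits/symbol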